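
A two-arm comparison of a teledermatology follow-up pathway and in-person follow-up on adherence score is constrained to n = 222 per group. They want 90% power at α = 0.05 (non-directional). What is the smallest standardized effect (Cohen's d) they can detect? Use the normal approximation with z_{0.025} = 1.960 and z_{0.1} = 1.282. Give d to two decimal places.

d_min ≈ 0.31

For two independent groups of n = 222 each: d_min = (z_{α/2} + z_β)·√(2/n).
z-sum = 1.960 + 1.282 = 3.242.
d_min = 3.242 × √(2/222) = 3.242 × 0.0949 = 0.308.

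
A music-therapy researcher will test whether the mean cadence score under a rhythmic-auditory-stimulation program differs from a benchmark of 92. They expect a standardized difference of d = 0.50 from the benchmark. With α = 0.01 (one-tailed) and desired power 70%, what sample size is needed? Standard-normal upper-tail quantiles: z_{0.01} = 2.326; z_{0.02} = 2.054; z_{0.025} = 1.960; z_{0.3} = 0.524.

n = 33

For a one-sample test: n = ((z_{α} + z_β) / d)².
z_{α} + z_β = 2.326 + 0.524 = 2.850.
n = (2.850 / 0.50)² = 5.700² = 32.49.
Round up.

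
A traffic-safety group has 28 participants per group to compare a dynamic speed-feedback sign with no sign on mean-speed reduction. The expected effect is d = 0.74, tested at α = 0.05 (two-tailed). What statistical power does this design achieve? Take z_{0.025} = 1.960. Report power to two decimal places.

power ≈ 0.79

For two equal groups, power = Φ(d·√(n/2) − z_{α/2}).
d·√(n/2) = 0.74 × √(28/2) = 0.74 × 3.742 = 2.769.
z_β = 2.769 − 1.960 = 0.809.
Power = Φ(0.809) = 0.791.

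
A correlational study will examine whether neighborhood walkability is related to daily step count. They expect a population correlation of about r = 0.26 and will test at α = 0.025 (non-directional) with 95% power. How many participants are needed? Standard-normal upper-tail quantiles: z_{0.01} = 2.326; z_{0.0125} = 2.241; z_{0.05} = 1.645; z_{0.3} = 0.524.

Fisher's z: C = ½·ln((1+r)/(1−r)) = ½·ln(1.7027) = 0.2661.
n = ((z_{α/2} + z_β)/C)² + 3.
(2.241 + 1.645) / 0.2661 = 3.886 / 0.2661 = 14.604.
n = 14.604² + 3 = 213.26 + 3 = 216.3.
Round up.

n = 217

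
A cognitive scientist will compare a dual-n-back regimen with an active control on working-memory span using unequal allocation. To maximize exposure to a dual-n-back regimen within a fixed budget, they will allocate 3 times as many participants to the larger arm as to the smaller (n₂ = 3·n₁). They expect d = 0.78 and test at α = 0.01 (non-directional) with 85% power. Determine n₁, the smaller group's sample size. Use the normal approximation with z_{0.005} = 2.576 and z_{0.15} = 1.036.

n₁ = 29

With allocation ratio k = n₂/n₁ = 3, Var(x̄₁−x̄₂) = σ²(1/n₁ + 1/(k·n₁)) = σ²·(k+1)/(k·n₁).
So n₁ = (1 + 1/k)·((z_{α/2} + z_β)/d)² = 1.333 × (3.612/0.78)².
n₁ = 1.333 × 21.44 = 28.6.
Round up: n₁ = 29, giving n₂ = 3 × 29 = 87.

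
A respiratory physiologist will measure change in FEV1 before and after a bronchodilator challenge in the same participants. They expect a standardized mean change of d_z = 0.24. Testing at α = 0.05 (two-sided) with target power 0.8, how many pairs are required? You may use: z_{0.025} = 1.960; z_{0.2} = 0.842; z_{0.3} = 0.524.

n = 137 pairs

For a paired (one-sample on differences) test: n = ((z_{α/2} + z_β) / d)².
z_{α/2} + z_β = 1.960 + 0.842 = 2.802.
n = (2.802 / 0.24)² = 11.675² = 136.31.
Round up.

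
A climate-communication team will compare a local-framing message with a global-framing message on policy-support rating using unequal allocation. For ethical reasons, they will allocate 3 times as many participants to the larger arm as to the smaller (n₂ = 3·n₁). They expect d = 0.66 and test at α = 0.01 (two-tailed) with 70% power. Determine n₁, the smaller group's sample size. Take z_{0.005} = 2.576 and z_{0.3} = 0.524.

With allocation ratio k = n₂/n₁ = 3, Var(x̄₁−x̄₂) = σ²(1/n₁ + 1/(k·n₁)) = σ²·(k+1)/(k·n₁).
So n₁ = (1 + 1/k)·((z_{α/2} + z_β)/d)² = 1.333 × (3.100/0.66)².
n₁ = 1.333 × 22.06 = 29.4.
Round up: n₁ = 30, giving n₂ = 3 × 30 = 90.

n₁ = 30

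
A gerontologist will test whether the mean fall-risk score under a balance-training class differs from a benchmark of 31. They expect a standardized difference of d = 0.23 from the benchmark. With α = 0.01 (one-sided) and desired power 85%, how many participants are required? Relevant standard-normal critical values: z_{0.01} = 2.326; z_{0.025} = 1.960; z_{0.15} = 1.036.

For a one-sample test: n = ((z_{α} + z_β) / d)².
z_{α} + z_β = 2.326 + 1.036 = 3.362.
n = (3.362 / 0.23)² = 14.617² = 213.67.
Round up.

n = 214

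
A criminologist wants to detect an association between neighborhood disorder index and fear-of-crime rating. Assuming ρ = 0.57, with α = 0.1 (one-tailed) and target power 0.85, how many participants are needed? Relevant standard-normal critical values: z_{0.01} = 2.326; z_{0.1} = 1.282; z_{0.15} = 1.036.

n = 16

Fisher's z: C = ½·ln((1+r)/(1−r)) = ½·ln(3.6512) = 0.6475.
n = ((z_{α} + z_β)/C)² + 3.
(1.282 + 1.036) / 0.6475 = 2.318 / 0.6475 = 3.580.
n = 3.580² + 3 = 12.82 + 3 = 15.8.
Round up.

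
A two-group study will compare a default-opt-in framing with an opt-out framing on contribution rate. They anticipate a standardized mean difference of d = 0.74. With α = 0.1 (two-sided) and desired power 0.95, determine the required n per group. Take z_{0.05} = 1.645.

n = 40 per group

For two independent groups with equal n: n = 2·((z_{α/2} + z_β) / d)².
z_{α/2} + z_β = 1.645 + 1.645 = 3.290.
n = 2 × (3.290 / 0.74)² = 2 × 4.446² = 2 × 19.77 = 39.5.
Round up to the next whole participant.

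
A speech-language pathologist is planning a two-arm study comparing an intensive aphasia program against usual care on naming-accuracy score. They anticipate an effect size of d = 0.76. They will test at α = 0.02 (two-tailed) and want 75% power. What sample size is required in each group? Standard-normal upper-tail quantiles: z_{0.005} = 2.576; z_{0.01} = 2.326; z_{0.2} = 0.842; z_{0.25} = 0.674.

n = 32 per group

For two independent groups with equal n: n = 2·((z_{α/2} + z_β) / d)².
z_{α/2} + z_β = 2.326 + 0.674 = 3.000.
n = 2 × (3.000 / 0.76)² = 2 × 3.947² = 2 × 15.58 = 31.2.
Round up to the next whole participant.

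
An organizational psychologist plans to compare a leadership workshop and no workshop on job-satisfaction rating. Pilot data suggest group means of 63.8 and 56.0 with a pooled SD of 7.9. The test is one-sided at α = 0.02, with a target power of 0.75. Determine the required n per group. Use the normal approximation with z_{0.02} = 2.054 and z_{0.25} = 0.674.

Cohen's d = |M₁ − M₂| / SD_pooled = |63.8 − 56.0| / 7.9 = 7.8 / 7.9 = 0.987.
For two independent groups with equal n: n = 2·((z_{α} + z_β) / d)².
z_{α} + z_β = 2.054 + 0.674 = 2.728.
n = 2 × (2.728 / 0.987)² = 2 × 2.764² = 2 × 7.64 = 15.3.
Round up to the next whole participant.

n = 16 per group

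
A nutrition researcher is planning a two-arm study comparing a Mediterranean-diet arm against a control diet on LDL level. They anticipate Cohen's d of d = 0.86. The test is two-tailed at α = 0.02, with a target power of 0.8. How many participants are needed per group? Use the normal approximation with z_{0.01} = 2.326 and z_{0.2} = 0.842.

For two independent groups with equal n: n = 2·((z_{α/2} + z_β) / d)².
z_{α/2} + z_β = 2.326 + 0.842 = 3.168.
n = 2 × (3.168 / 0.86)² = 2 × 3.684² = 2 × 13.57 = 27.1.
Round up to the next whole participant.

n = 28 per group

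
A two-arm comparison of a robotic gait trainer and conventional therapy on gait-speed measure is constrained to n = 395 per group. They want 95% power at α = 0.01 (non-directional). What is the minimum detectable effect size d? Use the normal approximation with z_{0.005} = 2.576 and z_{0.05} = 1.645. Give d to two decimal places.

For two independent groups of n = 395 each: d_min = (z_{α/2} + z_β)·√(2/n).
z-sum = 2.576 + 1.645 = 4.221.
d_min = 4.221 × √(2/395) = 4.221 × 0.0712 = 0.300.

d_min ≈ 0.30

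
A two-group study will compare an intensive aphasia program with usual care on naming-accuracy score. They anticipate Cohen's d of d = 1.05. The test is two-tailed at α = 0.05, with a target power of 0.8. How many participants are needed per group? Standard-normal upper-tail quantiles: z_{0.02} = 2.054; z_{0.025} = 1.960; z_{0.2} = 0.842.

n = 15 per group

For two independent groups with equal n: n = 2·((z_{α/2} + z_β) / d)².
z_{α/2} + z_β = 1.960 + 0.842 = 2.802.
n = 2 × (2.802 / 1.05)² = 2 × 2.669² = 2 × 7.12 = 14.2.
Round up to the next whole participant.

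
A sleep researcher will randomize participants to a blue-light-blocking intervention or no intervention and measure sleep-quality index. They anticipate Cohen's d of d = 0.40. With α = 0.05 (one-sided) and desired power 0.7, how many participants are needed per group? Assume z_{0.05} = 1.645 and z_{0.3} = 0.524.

n = 59 per group

For two independent groups with equal n: n = 2·((z_{α} + z_β) / d)².
z_{α} + z_β = 1.645 + 0.524 = 2.169.
n = 2 × (2.169 / 0.40)² = 2 × 5.422² = 2 × 29.40 = 58.8.
Round up to the next whole participant.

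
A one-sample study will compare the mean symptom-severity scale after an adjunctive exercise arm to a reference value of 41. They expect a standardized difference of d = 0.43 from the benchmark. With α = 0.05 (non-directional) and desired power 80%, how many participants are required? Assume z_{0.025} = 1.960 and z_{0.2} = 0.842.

For a one-sample test: n = ((z_{α/2} + z_β) / d)².
z_{α/2} + z_β = 1.960 + 0.842 = 2.802.
n = (2.802 / 0.43)² = 6.516² = 42.46.
Round up.

n = 43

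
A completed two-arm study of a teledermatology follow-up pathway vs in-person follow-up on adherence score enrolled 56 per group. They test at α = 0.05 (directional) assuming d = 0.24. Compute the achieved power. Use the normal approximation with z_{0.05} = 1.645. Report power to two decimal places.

For two equal groups, power = Φ(d·√(n/2) − z_{α}).
d·√(n/2) = 0.24 × √(56/2) = 0.24 × 5.292 = 1.270.
z_β = 1.270 − 1.645 = -0.375.
Power = Φ(-0.375) = 0.354.

power ≈ 0.35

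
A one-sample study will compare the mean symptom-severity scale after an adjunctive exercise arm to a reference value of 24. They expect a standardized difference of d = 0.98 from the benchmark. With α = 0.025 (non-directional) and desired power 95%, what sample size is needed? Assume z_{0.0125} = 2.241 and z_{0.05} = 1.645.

n = 16

For a one-sample test: n = ((z_{α/2} + z_β) / d)².
z_{α/2} + z_β = 2.241 + 1.645 = 3.886.
n = (3.886 / 0.98)² = 3.965² = 15.72.
Round up.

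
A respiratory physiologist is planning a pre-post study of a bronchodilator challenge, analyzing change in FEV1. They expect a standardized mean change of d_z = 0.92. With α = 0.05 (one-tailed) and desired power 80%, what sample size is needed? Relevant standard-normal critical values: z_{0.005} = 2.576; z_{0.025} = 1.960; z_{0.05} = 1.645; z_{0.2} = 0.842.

For a paired (one-sample on differences) test: n = ((z_{α} + z_β) / d)².
z_{α} + z_β = 1.645 + 0.842 = 2.487.
n = (2.487 / 0.92)² = 2.703² = 7.31.
Round up.

n = 8 pairs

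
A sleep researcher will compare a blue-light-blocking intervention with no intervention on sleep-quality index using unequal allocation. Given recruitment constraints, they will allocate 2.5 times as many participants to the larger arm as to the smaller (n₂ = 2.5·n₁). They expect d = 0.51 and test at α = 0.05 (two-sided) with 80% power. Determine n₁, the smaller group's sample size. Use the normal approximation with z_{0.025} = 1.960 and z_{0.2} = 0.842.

n₁ = 43

With allocation ratio k = n₂/n₁ = 2.5, Var(x̄₁−x̄₂) = σ²(1/n₁ + 1/(k·n₁)) = σ²·(k+1)/(k·n₁).
So n₁ = (1 + 1/k)·((z_{α/2} + z_β)/d)² = 1.400 × (2.802/0.51)².
n₁ = 1.400 × 30.19 = 42.3.
Round up: n₁ = 43, giving n₂ = ⌈2.5 × 43⌉ = ⌈107.5⌉ = 108.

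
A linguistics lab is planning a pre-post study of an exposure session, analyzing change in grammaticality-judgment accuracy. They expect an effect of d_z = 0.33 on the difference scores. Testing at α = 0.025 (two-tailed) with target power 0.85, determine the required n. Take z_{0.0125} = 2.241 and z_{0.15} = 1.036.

For a paired (one-sample on differences) test: n = ((z_{α/2} + z_β) / d)².
z_{α/2} + z_β = 2.241 + 1.036 = 3.277.
n = (3.277 / 0.33)² = 9.930² = 98.61.
Round up.

n = 99 pairs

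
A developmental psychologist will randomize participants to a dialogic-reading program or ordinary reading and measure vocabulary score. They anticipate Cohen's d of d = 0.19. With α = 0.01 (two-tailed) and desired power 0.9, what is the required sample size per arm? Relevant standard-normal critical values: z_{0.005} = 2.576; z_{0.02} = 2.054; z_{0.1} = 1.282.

n = 825 per group

For two independent groups with equal n: n = 2·((z_{α/2} + z_β) / d)².
z_{α/2} + z_β = 2.576 + 1.282 = 3.858.
n = 2 × (3.858 / 0.19)² = 2 × 20.305² = 2 × 412.30 = 824.6.
Round up to the next whole participant.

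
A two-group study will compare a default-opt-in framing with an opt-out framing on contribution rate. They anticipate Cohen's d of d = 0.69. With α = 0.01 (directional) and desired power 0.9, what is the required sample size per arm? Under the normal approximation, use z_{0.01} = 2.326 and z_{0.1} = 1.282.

For two independent groups with equal n: n = 2·((z_{α} + z_β) / d)².
z_{α} + z_β = 2.326 + 1.282 = 3.608.
n = 2 × (3.608 / 0.69)² = 2 × 5.229² = 2 × 27.34 = 54.7.
Round up to the next whole participant.

n = 55 per group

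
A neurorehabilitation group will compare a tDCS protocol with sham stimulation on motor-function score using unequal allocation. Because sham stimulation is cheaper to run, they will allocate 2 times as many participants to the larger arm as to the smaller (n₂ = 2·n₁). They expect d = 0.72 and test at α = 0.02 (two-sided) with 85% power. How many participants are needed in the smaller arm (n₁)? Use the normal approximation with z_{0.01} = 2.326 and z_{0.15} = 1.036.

With allocation ratio k = n₂/n₁ = 2, Var(x̄₁−x̄₂) = σ²(1/n₁ + 1/(k·n₁)) = σ²·(k+1)/(k·n₁).
So n₁ = (1 + 1/k)·((z_{α/2} + z_β)/d)² = 1.500 × (3.362/0.72)².
n₁ = 1.500 × 21.80 = 32.7.
Round up: n₁ = 33, giving n₂ = 2 × 33 = 66.

n₁ = 33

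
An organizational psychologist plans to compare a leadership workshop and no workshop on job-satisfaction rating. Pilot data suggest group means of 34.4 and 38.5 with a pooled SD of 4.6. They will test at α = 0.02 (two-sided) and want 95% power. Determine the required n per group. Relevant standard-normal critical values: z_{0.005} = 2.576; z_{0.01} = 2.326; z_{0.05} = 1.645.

n = 40 per group

Cohen's d = |M₁ − M₂| / SD_pooled = |34.4 − 38.5| / 4.6 = 4.1 / 4.6 = 0.891.
For two independent groups with equal n: n = 2·((z_{α/2} + z_β) / d)².
z_{α/2} + z_β = 2.326 + 1.645 = 3.971.
n = 2 × (3.971 / 0.891)² = 2 × 4.457² = 2 × 19.86 = 39.7.
Round up to the next whole participant.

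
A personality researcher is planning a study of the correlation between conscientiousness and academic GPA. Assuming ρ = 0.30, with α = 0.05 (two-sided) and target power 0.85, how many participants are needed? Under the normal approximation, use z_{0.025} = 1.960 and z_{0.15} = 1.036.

n = 97

Fisher's z: C = ½·ln((1+r)/(1−r)) = ½·ln(1.8571) = 0.3095.
n = ((z_{α/2} + z_β)/C)² + 3.
(1.960 + 1.036) / 0.3095 = 2.996 / 0.3095 = 9.680.
n = 9.680² + 3 = 93.70 + 3 = 96.7.
Round up.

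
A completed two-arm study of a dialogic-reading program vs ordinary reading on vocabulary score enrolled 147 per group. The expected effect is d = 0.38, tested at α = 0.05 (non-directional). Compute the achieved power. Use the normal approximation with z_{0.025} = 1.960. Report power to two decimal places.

For two equal groups, power = Φ(d·√(n/2) − z_{α/2}).
d·√(n/2) = 0.38 × √(147/2) = 0.38 × 8.573 = 3.258.
z_β = 3.258 − 1.960 = 1.298.
Power = Φ(1.298) = 0.903.

power ≈ 0.90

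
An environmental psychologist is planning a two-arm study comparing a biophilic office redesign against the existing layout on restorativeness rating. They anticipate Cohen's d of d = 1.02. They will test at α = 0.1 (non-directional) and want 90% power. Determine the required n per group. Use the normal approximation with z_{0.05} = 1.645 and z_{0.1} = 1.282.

For two independent groups with equal n: n = 2·((z_{α/2} + z_β) / d)².
z_{α/2} + z_β = 1.645 + 1.282 = 2.927.
n = 2 × (2.927 / 1.02)² = 2 × 2.870² = 2 × 8.23 = 16.5.
Round up to the next whole participant.

n = 17 per group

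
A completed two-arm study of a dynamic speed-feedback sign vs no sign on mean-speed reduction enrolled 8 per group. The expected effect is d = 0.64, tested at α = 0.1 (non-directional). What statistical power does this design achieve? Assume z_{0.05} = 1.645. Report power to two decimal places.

power ≈ 0.36

For two equal groups, power = Φ(d·√(n/2) − z_{α/2}).
d·√(n/2) = 0.64 × √(8/2) = 0.64 × 2.000 = 1.280.
z_β = 1.280 − 1.645 = -0.365.
Power = Φ(-0.365) = 0.358.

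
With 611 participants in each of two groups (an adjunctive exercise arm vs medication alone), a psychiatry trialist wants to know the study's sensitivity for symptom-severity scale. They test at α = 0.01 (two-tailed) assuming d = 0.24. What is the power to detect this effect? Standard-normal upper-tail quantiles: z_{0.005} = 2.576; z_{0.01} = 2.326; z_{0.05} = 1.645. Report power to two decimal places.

For two equal groups, power = Φ(d·√(n/2) − z_{α/2}).
d·√(n/2) = 0.24 × √(611/2) = 0.24 × 17.479 = 4.195.
z_β = 4.195 − 2.576 = 1.619.
Power = Φ(1.619) = 0.947.

power ≈ 0.95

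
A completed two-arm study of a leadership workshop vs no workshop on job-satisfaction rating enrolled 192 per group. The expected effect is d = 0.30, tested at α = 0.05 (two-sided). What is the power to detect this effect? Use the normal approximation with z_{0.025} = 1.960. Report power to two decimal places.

power ≈ 0.84

For two equal groups, power = Φ(d·√(n/2) − z_{α/2}).
d·√(n/2) = 0.30 × √(192/2) = 0.30 × 9.798 = 2.939.
z_β = 2.939 − 1.960 = 0.979.
Power = Φ(0.979) = 0.836.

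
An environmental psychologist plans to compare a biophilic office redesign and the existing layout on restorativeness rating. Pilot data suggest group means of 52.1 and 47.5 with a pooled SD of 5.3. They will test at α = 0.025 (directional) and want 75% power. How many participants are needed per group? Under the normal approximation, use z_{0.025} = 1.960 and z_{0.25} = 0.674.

Cohen's d = |M₁ − M₂| / SD_pooled = |52.1 − 47.5| / 5.3 = 4.6 / 5.3 = 0.868.
For two independent groups with equal n: n = 2·((z_{α} + z_β) / d)².
z_{α} + z_β = 1.960 + 0.674 = 2.634.
n = 2 × (2.634 / 0.868)² = 2 × 3.035² = 2 × 9.21 = 18.4.
Round up to the next whole participant.

n = 19 per group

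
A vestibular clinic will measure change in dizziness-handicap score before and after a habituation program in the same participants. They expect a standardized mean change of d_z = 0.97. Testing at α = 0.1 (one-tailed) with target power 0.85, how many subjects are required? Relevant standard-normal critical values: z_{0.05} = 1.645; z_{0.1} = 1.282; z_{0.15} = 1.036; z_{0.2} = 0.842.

For a paired (one-sample on differences) test: n = ((z_{α} + z_β) / d)².
z_{α} + z_β = 1.282 + 1.036 = 2.318.
n = (2.318 / 0.97)² = 2.390² = 5.71.
Round up.

n = 6 pairs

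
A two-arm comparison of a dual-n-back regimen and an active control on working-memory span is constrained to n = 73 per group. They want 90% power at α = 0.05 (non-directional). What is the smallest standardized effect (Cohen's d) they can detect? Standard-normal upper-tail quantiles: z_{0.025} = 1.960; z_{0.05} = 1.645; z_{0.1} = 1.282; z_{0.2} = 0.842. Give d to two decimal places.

For two independent groups of n = 73 each: d_min = (z_{α/2} + z_β)·√(2/n).
z-sum = 1.960 + 1.282 = 3.242.
d_min = 3.242 × √(2/73) = 3.242 × 0.1655 = 0.537.

d_min ≈ 0.54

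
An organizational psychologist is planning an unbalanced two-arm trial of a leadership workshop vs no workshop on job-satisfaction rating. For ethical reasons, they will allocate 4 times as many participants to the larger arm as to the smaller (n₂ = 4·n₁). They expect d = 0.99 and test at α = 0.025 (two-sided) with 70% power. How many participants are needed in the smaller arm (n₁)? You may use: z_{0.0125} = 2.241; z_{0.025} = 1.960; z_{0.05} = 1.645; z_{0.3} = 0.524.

With allocation ratio k = n₂/n₁ = 4, Var(x̄₁−x̄₂) = σ²(1/n₁ + 1/(k·n₁)) = σ²·(k+1)/(k·n₁).
So n₁ = (1 + 1/k)·((z_{α/2} + z_β)/d)² = 1.250 × (2.765/0.99)².
n₁ = 1.250 × 7.80 = 9.8.
Round up: n₁ = 10, giving n₂ = 4 × 10 = 40.

n₁ = 10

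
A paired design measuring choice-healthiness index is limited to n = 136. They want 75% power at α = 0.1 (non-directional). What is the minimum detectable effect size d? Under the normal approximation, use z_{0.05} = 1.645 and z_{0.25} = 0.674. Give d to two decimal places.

For a single sample (or paired design) of n = 136: d_min = (z_{α/2} + z_β)/√n.
z-sum = 1.645 + 0.674 = 2.319.
d_min = 2.319 / √136 = 2.319 / 11.662 = 0.199.

d_min ≈ 0.20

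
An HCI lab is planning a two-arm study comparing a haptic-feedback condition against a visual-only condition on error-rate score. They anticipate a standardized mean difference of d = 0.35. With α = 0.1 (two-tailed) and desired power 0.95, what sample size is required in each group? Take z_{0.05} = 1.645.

n = 177 per group

For two independent groups with equal n: n = 2·((z_{α/2} + z_β) / d)².
z_{α/2} + z_β = 1.645 + 1.645 = 3.290.
n = 2 × (3.290 / 0.35)² = 2 × 9.400² = 2 × 88.36 = 176.7.
Round up to the next whole participant.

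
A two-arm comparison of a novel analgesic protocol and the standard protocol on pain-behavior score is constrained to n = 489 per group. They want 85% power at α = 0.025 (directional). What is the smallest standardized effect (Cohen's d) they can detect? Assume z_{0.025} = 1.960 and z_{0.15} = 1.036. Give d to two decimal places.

For two independent groups of n = 489 each: d_min = (z_{α} + z_β)·√(2/n).
z-sum = 1.960 + 1.036 = 2.996.
d_min = 2.996 × √(2/489) = 2.996 × 0.0640 = 0.192.

d_min ≈ 0.19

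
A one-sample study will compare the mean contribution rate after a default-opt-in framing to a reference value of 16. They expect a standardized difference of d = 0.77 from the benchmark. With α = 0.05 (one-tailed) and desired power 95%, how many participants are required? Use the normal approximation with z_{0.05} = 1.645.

For a one-sample test: n = ((z_{α} + z_β) / d)².
z_{α} + z_β = 1.645 + 1.645 = 3.290.
n = (3.290 / 0.77)² = 4.273² = 18.26.
Round up.

n = 19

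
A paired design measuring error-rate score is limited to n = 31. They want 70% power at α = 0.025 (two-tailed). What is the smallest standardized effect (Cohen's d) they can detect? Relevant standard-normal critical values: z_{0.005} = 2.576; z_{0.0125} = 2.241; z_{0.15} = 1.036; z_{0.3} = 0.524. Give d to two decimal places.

For a single sample (or paired design) of n = 31: d_min = (z_{α/2} + z_β)/√n.
z-sum = 2.241 + 0.524 = 2.765.
d_min = 2.765 / √31 = 2.765 / 5.568 = 0.497.

d_min ≈ 0.50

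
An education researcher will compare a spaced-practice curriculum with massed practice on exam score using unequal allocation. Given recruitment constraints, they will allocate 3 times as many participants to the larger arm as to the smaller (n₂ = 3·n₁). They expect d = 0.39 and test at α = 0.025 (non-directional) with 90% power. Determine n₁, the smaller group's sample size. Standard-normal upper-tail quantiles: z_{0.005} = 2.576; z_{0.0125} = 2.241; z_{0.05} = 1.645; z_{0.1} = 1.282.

With allocation ratio k = n₂/n₁ = 3, Var(x̄₁−x̄₂) = σ²(1/n₁ + 1/(k·n₁)) = σ²·(k+1)/(k·n₁).
So n₁ = (1 + 1/k)·((z_{α/2} + z_β)/d)² = 1.333 × (3.523/0.39)².
n₁ = 1.333 × 81.60 = 108.8.
Round up: n₁ = 109, giving n₂ = 3 × 109 = 327.

n₁ = 109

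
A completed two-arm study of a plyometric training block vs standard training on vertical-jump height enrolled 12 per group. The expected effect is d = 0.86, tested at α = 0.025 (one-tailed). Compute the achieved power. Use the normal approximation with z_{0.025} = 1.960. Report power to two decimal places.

For two equal groups, power = Φ(d·√(n/2) − z_{α}).
d·√(n/2) = 0.86 × √(12/2) = 0.86 × 2.449 = 2.107.
z_β = 2.107 − 1.960 = 0.147.
Power = Φ(0.147) = 0.558.

power ≈ 0.56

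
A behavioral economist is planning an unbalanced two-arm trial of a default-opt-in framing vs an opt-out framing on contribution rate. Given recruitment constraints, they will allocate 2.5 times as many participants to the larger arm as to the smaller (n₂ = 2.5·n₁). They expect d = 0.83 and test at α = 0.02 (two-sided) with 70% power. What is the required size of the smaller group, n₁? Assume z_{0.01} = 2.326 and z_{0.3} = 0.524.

With allocation ratio k = n₂/n₁ = 2.5, Var(x̄₁−x̄₂) = σ²(1/n₁ + 1/(k·n₁)) = σ²·(k+1)/(k·n₁).
So n₁ = (1 + 1/k)·((z_{α/2} + z_β)/d)² = 1.400 × (2.850/0.83)².
n₁ = 1.400 × 11.79 = 16.5.
Round up: n₁ = 17, giving n₂ = ⌈2.5 × 17⌉ = ⌈42.5⌉ = 43.

n₁ = 17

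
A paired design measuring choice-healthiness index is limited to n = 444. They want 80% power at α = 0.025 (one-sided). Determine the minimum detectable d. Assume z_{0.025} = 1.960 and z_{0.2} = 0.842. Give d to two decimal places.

For a single sample (or paired design) of n = 444: d_min = (z_{α} + z_β)/√n.
z-sum = 1.960 + 0.842 = 2.802.
d_min = 2.802 / √444 = 2.802 / 21.071 = 0.133.

d_min ≈ 0.13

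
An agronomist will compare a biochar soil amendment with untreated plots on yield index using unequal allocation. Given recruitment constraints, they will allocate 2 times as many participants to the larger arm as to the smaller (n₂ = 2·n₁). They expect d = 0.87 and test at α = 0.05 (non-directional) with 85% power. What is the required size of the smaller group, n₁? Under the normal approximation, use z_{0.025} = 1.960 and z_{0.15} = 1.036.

n₁ = 18

With allocation ratio k = n₂/n₁ = 2, Var(x̄₁−x̄₂) = σ²(1/n₁ + 1/(k·n₁)) = σ²·(k+1)/(k·n₁).
So n₁ = (1 + 1/k)·((z_{α/2} + z_β)/d)² = 1.500 × (2.996/0.87)².
n₁ = 1.500 × 11.86 = 17.8.
Round up: n₁ = 18, giving n₂ = 2 × 18 = 36.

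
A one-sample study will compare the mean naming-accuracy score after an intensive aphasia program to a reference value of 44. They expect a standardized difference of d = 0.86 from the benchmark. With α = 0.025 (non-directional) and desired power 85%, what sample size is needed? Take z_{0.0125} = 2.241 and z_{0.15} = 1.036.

For a one-sample test: n = ((z_{α/2} + z_β) / d)².
z_{α/2} + z_β = 2.241 + 1.036 = 3.277.
n = (3.277 / 0.86)² = 3.810² = 14.52.
Round up.

n = 15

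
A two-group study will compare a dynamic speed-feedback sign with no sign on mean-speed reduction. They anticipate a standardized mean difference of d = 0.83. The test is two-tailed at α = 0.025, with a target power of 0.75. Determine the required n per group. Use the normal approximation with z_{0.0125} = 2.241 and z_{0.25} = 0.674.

n = 25 per group

For two independent groups with equal n: n = 2·((z_{α/2} + z_β) / d)².
z_{α/2} + z_β = 2.241 + 0.674 = 2.915.
n = 2 × (2.915 / 0.83)² = 2 × 3.512² = 2 × 12.33 = 24.7.
Round up to the next whole participant.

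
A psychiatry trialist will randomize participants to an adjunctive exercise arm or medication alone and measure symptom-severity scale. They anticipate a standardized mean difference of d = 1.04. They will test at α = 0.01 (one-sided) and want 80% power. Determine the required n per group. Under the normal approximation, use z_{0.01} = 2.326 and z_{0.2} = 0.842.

For two independent groups with equal n: n = 2·((z_{α} + z_β) / d)².
z_{α} + z_β = 2.326 + 0.842 = 3.168.
n = 2 × (3.168 / 1.04)² = 2 × 3.046² = 2 × 9.28 = 18.6.
Round up to the next whole participant.

n = 19 per group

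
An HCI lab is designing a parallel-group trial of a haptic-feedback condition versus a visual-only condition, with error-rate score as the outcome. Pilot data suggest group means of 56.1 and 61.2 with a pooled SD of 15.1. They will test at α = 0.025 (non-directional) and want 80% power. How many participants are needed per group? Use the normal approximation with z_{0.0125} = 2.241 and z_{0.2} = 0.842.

n = 167 per group

Cohen's d = |M₁ − M₂| / SD_pooled = |56.1 − 61.2| / 15.1 = 5.1 / 15.1 = 0.338.
For two independent groups with equal n: n = 2·((z_{α/2} + z_β) / d)².
z_{α/2} + z_β = 2.241 + 0.842 = 3.083.
n = 2 × (3.083 / 0.338)² = 2 × 9.121² = 2 × 83.20 = 166.4.
Round up to the next whole participant.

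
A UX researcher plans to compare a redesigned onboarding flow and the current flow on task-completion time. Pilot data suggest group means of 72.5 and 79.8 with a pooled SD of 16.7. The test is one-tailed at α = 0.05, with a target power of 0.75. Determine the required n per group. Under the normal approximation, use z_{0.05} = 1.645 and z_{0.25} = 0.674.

Cohen's d = |M₁ − M₂| / SD_pooled = |72.5 − 79.8| / 16.7 = 7.3 / 16.7 = 0.437.
For two independent groups with equal n: n = 2·((z_{α} + z_β) / d)².
z_{α} + z_β = 1.645 + 0.674 = 2.319.
n = 2 × (2.319 / 0.437)² = 2 × 5.307² = 2 × 28.16 = 56.3.
Round up to the next whole participant.

n = 57 per group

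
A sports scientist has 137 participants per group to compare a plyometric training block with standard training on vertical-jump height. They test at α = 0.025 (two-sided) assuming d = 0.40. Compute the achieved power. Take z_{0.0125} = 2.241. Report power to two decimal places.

power ≈ 0.86

For two equal groups, power = Φ(d·√(n/2) − z_{α/2}).
d·√(n/2) = 0.40 × √(137/2) = 0.40 × 8.276 = 3.311.
z_β = 3.311 − 2.241 = 1.070.
Power = Φ(1.070) = 0.858.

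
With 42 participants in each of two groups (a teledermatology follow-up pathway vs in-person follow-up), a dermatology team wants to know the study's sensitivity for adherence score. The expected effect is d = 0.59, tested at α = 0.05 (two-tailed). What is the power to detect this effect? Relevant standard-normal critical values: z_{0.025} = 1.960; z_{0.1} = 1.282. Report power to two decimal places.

For two equal groups, power = Φ(d·√(n/2) − z_{α/2}).
d·√(n/2) = 0.59 × √(42/2) = 0.59 × 4.583 = 2.704.
z_β = 2.704 − 1.960 = 0.744.
Power = Φ(0.744) = 0.771.

power ≈ 0.77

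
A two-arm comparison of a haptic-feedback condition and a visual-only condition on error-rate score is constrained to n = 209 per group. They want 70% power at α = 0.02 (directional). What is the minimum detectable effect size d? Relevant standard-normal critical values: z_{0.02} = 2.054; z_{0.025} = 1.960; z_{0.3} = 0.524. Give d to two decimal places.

For two independent groups of n = 209 each: d_min = (z_{α} + z_β)·√(2/n).
z-sum = 2.054 + 0.524 = 2.578.
d_min = 2.578 × √(2/209) = 2.578 × 0.0978 = 0.252.

d_min ≈ 0.25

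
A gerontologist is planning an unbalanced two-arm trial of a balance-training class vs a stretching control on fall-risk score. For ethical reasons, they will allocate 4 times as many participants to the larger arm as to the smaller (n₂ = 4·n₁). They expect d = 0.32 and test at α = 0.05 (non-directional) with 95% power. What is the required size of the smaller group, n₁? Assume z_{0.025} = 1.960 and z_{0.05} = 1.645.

n₁ = 159

With allocation ratio k = n₂/n₁ = 4, Var(x̄₁−x̄₂) = σ²(1/n₁ + 1/(k·n₁)) = σ²·(k+1)/(k·n₁).
So n₁ = (1 + 1/k)·((z_{α/2} + z_β)/d)² = 1.250 × (3.605/0.32)².
n₁ = 1.250 × 126.91 = 158.6.
Round up: n₁ = 159, giving n₂ = 4 × 159 = 636.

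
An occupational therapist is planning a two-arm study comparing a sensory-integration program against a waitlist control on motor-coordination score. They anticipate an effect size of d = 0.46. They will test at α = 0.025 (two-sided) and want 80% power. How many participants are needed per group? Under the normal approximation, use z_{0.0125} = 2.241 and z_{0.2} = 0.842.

n = 90 per group

For two independent groups with equal n: n = 2·((z_{α/2} + z_β) / d)².
z_{α/2} + z_β = 2.241 + 0.842 = 3.083.
n = 2 × (3.083 / 0.46)² = 2 × 6.702² = 2 × 44.92 = 89.8.
Round up to the next whole participant.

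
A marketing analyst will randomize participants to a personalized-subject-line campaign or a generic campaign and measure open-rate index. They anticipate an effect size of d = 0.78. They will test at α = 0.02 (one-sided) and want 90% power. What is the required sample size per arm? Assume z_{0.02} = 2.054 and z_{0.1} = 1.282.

n = 37 per group

For two independent groups with equal n: n = 2·((z_{α} + z_β) / d)².
z_{α} + z_β = 2.054 + 1.282 = 3.336.
n = 2 × (3.336 / 0.78)² = 2 × 4.277² = 2 × 18.29 = 36.6.
Round up to the next whole participant.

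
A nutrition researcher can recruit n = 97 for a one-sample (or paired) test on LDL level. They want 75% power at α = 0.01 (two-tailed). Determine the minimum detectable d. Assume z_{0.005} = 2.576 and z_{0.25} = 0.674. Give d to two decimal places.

d_min ≈ 0.33

For a single sample (or paired design) of n = 97: d_min = (z_{α/2} + z_β)/√n.
z-sum = 2.576 + 0.674 = 3.250.
d_min = 3.250 / √97 = 3.250 / 9.849 = 0.330.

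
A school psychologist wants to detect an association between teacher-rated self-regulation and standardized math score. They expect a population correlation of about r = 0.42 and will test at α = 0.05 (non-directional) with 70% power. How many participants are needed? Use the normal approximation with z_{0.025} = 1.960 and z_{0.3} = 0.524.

n = 34

Fisher's z: C = ½·ln((1+r)/(1−r)) = ½·ln(2.4483) = 0.4477.
n = ((z_{α/2} + z_β)/C)² + 3.
(1.960 + 0.524) / 0.4477 = 2.484 / 0.4477 = 5.548.
n = 5.548² + 3 = 30.78 + 3 = 33.8.
Round up.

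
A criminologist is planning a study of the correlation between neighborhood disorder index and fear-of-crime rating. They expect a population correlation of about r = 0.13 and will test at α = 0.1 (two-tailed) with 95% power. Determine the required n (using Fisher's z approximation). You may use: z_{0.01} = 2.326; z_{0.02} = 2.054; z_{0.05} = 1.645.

Fisher's z: C = ½·ln((1+r)/(1−r)) = ½·ln(1.2989) = 0.1307.
n = ((z_{α/2} + z_β)/C)² + 3.
(1.645 + 1.645) / 0.1307 = 3.290 / 0.1307 = 25.172.
n = 25.172² + 3 = 633.64 + 3 = 636.6.
Round up.

n = 637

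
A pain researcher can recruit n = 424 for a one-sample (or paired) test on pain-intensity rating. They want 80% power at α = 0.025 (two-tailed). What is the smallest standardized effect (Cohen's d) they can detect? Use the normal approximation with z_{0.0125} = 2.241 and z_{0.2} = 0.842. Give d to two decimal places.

d_min ≈ 0.15

For a single sample (or paired design) of n = 424: d_min = (z_{α/2} + z_β)/√n.
z-sum = 2.241 + 0.842 = 3.083.
d_min = 3.083 / √424 = 3.083 / 20.591 = 0.150.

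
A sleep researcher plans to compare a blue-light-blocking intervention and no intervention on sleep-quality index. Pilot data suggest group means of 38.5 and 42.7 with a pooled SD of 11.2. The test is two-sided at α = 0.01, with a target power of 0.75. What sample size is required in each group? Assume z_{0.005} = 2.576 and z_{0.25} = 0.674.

n = 151 per group

Cohen's d = |M₁ − M₂| / SD_pooled = |38.5 − 42.7| / 11.2 = 4.2 / 11.2 = 0.375.
For two independent groups with equal n: n = 2·((z_{α/2} + z_β) / d)².
z_{α/2} + z_β = 2.576 + 0.674 = 3.250.
n = 2 × (3.250 / 0.375)² = 2 × 8.667² = 2 × 75.11 = 150.2.
Round up to the next whole participant.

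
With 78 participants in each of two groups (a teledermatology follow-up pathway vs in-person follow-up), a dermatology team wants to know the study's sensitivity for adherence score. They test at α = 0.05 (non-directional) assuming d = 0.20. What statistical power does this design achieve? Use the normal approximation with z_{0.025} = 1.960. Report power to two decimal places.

For two equal groups, power = Φ(d·√(n/2) − z_{α/2}).
d·√(n/2) = 0.20 × √(78/2) = 0.20 × 6.245 = 1.249.
z_β = 1.249 − 1.960 = -0.711.
Power = Φ(-0.711) = 0.239.

power ≈ 0.24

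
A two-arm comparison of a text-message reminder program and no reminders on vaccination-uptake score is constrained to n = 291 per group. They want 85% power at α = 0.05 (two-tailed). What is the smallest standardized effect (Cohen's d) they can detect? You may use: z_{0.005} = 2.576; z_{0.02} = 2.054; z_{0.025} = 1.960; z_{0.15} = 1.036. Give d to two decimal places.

For two independent groups of n = 291 each: d_min = (z_{α/2} + z_β)·√(2/n).
z-sum = 1.960 + 1.036 = 2.996.
d_min = 2.996 × √(2/291) = 2.996 × 0.0829 = 0.248.

d_min ≈ 0.25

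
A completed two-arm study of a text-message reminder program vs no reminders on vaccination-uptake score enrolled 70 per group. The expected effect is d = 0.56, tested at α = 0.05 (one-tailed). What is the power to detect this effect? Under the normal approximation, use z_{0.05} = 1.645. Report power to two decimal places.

For two equal groups, power = Φ(d·√(n/2) − z_{α}).
d·√(n/2) = 0.56 × √(70/2) = 0.56 × 5.916 = 3.313.
z_β = 3.313 − 1.645 = 1.668.
Power = Φ(1.668) = 0.952.

power ≈ 0.95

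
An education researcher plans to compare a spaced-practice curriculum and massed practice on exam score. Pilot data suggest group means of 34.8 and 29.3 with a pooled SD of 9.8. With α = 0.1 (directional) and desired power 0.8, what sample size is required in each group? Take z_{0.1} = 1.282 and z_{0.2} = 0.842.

n = 29 per group

Cohen's d = |M₁ − M₂| / SD_pooled = |34.8 − 29.3| / 9.8 = 5.5 / 9.8 = 0.561.
For two independent groups with equal n: n = 2·((z_{α} + z_β) / d)².
z_{α} + z_β = 1.282 + 0.842 = 2.124.
n = 2 × (2.124 / 0.561)² = 2 × 3.786² = 2 × 14.33 = 28.7.
Round up to the next whole participant.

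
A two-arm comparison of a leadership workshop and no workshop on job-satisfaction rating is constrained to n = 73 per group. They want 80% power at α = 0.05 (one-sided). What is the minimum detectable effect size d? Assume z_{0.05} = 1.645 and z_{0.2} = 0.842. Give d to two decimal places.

d_min ≈ 0.41

For two independent groups of n = 73 each: d_min = (z_{α} + z_β)·√(2/n).
z-sum = 1.645 + 0.842 = 2.487.
d_min = 2.487 × √(2/73) = 2.487 × 0.1655 = 0.412.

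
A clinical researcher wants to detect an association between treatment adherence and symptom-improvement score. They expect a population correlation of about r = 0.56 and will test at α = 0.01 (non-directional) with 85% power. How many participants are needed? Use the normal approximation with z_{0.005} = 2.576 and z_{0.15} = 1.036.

n = 36

Fisher's z: C = ½·ln((1+r)/(1−r)) = ½·ln(3.5455) = 0.6328.
n = ((z_{α/2} + z_β)/C)² + 3.
(2.576 + 1.036) / 0.6328 = 3.612 / 0.6328 = 5.708.
n = 5.708² + 3 = 32.58 + 3 = 35.6.
Round up.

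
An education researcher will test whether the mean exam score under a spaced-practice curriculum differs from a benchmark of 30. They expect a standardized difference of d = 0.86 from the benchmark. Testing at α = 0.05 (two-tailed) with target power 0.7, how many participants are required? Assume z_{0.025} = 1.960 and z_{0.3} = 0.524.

For a one-sample test: n = ((z_{α/2} + z_β) / d)².
z_{α/2} + z_β = 1.960 + 0.524 = 2.484.
n = (2.484 / 0.86)² = 2.888² = 8.34.
Round up.

n = 9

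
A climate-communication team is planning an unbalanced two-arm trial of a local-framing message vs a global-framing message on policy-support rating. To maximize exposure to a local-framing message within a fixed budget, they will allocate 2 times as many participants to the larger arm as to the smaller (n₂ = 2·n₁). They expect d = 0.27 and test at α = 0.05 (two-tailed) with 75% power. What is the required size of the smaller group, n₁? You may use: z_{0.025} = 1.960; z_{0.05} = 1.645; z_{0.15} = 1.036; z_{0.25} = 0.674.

With allocation ratio k = n₂/n₁ = 2, Var(x̄₁−x̄₂) = σ²(1/n₁ + 1/(k·n₁)) = σ²·(k+1)/(k·n₁).
So n₁ = (1 + 1/k)·((z_{α/2} + z_β)/d)² = 1.500 × (2.634/0.27)².
n₁ = 1.500 × 95.17 = 142.8.
Round up: n₁ = 143, giving n₂ = 2 × 143 = 286.

n₁ = 143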